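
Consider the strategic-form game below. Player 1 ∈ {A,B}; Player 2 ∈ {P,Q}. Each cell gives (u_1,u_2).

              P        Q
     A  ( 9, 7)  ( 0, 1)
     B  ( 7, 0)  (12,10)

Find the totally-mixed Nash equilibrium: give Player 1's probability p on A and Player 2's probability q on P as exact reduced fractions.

P1 indiff ⇒ q·9+(1-q)·0 = q·7+(1-q)·12 ⇒ q(2) = (1-q)(12) ⇒ q = 6/7
P2 indiff ⇒ p·7+(1-p)·0 = p·1+(1-p)·10 ⇒ p(6) = (1-p)(10) ⇒ p = 5/8

(p,q) = (5/8, 6/7)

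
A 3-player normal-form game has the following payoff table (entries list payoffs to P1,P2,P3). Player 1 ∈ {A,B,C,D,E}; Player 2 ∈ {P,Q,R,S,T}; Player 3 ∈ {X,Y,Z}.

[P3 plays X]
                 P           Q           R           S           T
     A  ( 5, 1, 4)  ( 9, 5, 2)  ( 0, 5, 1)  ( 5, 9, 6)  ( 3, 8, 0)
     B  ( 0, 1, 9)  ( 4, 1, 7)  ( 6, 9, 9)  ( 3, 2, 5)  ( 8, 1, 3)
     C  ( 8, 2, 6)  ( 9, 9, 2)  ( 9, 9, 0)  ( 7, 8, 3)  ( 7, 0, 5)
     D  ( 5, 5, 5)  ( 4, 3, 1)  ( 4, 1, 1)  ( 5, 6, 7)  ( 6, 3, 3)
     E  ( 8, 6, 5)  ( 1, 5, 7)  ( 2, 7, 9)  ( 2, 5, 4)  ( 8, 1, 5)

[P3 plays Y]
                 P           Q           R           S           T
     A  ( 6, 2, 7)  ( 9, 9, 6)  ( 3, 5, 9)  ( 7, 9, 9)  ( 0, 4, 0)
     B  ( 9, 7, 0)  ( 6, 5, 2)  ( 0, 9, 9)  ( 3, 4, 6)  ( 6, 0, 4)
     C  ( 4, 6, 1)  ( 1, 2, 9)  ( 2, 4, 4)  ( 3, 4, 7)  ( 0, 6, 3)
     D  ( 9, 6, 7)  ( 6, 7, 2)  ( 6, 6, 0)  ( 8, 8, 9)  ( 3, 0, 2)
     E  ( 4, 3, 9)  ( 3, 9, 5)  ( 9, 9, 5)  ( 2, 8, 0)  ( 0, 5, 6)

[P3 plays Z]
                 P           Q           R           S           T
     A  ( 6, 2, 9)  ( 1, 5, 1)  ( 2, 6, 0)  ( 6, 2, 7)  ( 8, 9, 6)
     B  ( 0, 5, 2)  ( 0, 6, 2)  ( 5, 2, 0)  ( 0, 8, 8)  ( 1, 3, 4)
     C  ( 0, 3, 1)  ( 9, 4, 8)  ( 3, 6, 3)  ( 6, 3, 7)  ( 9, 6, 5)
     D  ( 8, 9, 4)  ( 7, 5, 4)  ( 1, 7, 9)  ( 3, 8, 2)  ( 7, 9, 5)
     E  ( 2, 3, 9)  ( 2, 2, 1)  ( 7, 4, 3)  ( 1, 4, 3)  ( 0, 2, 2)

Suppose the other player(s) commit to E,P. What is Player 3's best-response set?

argmax u_3 = {Y,Z}

u_3(X vs E,P) = 5
u_3(Y vs E,P) = 9
u_3(Z vs E,P) = 9
max payoff 9 at {Y,Z}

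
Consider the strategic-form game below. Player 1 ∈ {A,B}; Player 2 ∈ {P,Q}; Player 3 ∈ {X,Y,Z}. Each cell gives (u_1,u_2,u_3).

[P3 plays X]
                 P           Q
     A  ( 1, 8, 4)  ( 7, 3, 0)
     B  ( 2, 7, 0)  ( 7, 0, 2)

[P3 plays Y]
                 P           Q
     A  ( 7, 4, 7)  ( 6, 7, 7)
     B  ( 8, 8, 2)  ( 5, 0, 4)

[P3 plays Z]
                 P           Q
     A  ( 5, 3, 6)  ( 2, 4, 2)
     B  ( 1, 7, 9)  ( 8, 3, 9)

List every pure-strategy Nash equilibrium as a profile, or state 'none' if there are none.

(A,P,X): not NE [P1→B gives 2>1; P3→Y gives 7>4]
(A,P,Y): not NE [P1→B gives 8>7; P2→Q gives 7>4]
(A,P,Z): not NE [P2→Q gives 4>3; P3→Y gives 7>6]
(A,Q,X): not NE [P2→P gives 8>3; P3→Y gives 7>0]
(A,Q,Y): NE
(A,Q,Z): not NE [P1→B gives 8>2; P3→Y gives 7>2]
(B,P,X): not NE [P3→Z gives 9>0]
(B,P,Y): not NE [P3→Z gives 9>2]
(B,P,Z): not NE [P1→A gives 5>1]
(B,Q,X): not NE [P2→P gives 7>0; P3→Z gives 9>2]
(B,Q,Y): not NE [P1→A gives 6>5; P2→P gives 8>0; P3→Z gives 9>4]
(B,Q,Z): not NE [P2→P gives 7>3]

Nash profiles: (A,Q,Y)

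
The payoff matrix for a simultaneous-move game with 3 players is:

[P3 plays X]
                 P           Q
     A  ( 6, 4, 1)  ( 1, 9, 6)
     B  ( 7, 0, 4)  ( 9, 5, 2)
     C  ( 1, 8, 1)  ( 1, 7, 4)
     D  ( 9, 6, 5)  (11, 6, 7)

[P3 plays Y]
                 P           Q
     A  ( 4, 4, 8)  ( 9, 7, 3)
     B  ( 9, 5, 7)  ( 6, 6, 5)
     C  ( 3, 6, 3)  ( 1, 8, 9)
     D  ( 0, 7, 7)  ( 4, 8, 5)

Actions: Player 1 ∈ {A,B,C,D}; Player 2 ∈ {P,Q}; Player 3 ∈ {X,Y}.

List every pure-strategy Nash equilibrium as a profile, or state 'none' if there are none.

(A,P,X): not NE [P1→D gives 9>6; P2→Q gives 9>4; P3→Y gives 8>1]
(A,P,Y): not NE [P1→B gives 9>4; P2→Q gives 7>4]
(A,Q,X): not NE [P1→D gives 11>1]
(A,Q,Y): not NE [P3→X gives 6>3]
(B,P,X): not NE [P1→D gives 9>7; P2→Q gives 5>0; P3→Y gives 7>4]
(B,P,Y): not NE [P2→Q gives 6>5]
(B,Q,X): not NE [P1→D gives 11>9; P3→Y gives 5>2]
(B,Q,Y): not NE [P1→A gives 9>6]
(C,P,X): not NE [P1→D gives 9>1; P3→Y gives 3>1]
(C,P,Y): not NE [P1→B gives 9>3; P2→Q gives 8>6]
(C,Q,X): not NE [P1→D gives 11>1; P2→P gives 8>7; P3→Y gives 9>4]
(C,Q,Y): not NE [P1→A gives 9>1]
(D,P,X): not NE [P3→Y gives 7>5]
(D,P,Y): not NE [P1→B gives 9>0; P2→Q gives 8>7]
(D,Q,X): NE
(D,Q,Y): not NE [P1→A gives 9>4; P3→X gives 7>5]

Nash profiles: (D,Q,X)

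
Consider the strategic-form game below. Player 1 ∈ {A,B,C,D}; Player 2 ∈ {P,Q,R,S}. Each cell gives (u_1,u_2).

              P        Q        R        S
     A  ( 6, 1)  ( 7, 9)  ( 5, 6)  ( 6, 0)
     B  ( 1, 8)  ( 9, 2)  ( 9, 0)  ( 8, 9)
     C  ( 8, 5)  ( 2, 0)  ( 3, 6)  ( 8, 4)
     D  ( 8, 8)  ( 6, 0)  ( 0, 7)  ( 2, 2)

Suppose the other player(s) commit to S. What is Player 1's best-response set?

BR_1 = {B,C}

u_1(A vs S) = 6
u_1(B vs S) = 8
u_1(C vs S) = 8
u_1(D vs S) = 2
max payoff 8 at {B,C}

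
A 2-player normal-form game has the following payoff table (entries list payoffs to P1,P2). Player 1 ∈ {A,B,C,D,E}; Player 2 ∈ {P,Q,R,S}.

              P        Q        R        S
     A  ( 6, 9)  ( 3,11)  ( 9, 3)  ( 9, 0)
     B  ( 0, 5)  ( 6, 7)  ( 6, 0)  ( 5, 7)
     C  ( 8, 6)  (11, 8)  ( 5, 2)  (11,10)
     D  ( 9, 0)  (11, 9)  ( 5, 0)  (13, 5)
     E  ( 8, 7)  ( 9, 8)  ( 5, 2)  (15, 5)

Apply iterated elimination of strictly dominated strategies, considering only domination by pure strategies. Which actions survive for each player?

Survivors P1:{C,D,E} P2:{Q,S}

P2 drop P (Q beats it: A:11>9 B:7>5 C:8>6 D:9>0 E:8>7)
P2 drop R (Q beats it: A:11>3 B:7>0 C:8>2 D:9>0 E:8>2)
P1 drop A (C beats it: Q:11>3 S:11>9)
P1 drop B (C beats it: Q:11>6 S:11>5)
P1→{C,D,E} P2→{Q,S}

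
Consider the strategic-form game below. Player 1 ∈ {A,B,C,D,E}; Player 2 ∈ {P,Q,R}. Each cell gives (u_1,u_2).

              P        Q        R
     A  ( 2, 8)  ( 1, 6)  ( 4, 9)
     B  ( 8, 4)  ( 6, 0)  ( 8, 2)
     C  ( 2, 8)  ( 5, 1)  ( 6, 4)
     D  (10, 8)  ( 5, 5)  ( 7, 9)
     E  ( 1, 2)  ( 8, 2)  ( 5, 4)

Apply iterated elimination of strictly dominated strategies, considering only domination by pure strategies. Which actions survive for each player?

IESDS → P1:{B,D} P2:{P,R}

P1 drop A (B beats it: P:8>2 Q:6>1 R:8>4)
P1 drop C (B beats it: P:8>2 Q:6>5 R:8>6)
P2 drop Q (R beats it: B:2>0 D:9>5 E:4>2)
P1 drop E (B beats it: P:8>1 R:8>5)
P1→{B,D} P2→{P,R}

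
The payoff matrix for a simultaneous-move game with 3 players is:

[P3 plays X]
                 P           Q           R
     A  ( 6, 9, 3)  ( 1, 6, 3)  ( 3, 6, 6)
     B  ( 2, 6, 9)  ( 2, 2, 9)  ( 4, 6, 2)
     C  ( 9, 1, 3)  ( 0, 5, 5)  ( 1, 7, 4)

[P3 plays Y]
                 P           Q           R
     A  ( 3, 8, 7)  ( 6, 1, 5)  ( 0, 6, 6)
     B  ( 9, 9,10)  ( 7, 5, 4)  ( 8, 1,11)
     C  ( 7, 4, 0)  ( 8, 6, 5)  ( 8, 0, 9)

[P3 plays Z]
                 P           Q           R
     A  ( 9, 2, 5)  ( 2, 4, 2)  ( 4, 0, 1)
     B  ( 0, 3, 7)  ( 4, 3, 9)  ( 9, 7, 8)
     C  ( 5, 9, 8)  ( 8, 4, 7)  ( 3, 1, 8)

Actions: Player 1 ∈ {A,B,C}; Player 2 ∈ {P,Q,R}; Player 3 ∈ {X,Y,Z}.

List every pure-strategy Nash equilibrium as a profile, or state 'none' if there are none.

(A,P,X): not NE [P1→C gives 9>6; P3→Y gives 7>3]
(A,P,Y): not NE [P1→B gives 9>3]
(A,P,Z): not NE [P2→Q gives 4>2; P3→Y gives 7>5]
(A,Q,X): not NE [P1→B gives 2>1; P2→P gives 9>6; P3→Y gives 5>3]
(A,Q,Y): not NE [P1→C gives 8>6; P2→P gives 8>1]
(A,Q,Z): not NE [P1→C gives 8>2; P3→Y gives 5>2]
(A,R,X): not NE [P1→B gives 4>3; P2→P gives 9>6]
(A,R,Y): not NE [P1→C gives 8>0; P2→P gives 8>6]
(A,R,Z): not NE [P1→B gives 9>4; P2→Q gives 4>0; P3→Y gives 6>1]
(B,P,X): not NE [P1→C gives 9>2; P3→Y gives 10>9]
(B,P,Y): NE
(B,P,Z): not NE [P1→A gives 9>0; P2→R gives 7>3; P3→Y gives 10>7]
(B,Q,X): not NE [P2→R gives 6>2]
(B,Q,Y): not NE [P1→C gives 8>7; P2→P gives 9>5; P3→Z gives 9>4]
(B,Q,Z): not NE [P1→C gives 8>4; P2→R gives 7>3]
(B,R,X): not NE [P3→Y gives 11>2]
(B,R,Y): not NE [P2→P gives 9>1]
(B,R,Z): not NE [P3→Y gives 11>8]
(C,P,X): not NE [P2→R gives 7>1; P3→Z gives 8>3]
(C,P,Y): not NE [P1→B gives 9>7; P2→Q gives 6>4; P3→Z gives 8>0]
(C,P,Z): not NE [P1→A gives 9>5]
(C,Q,X): not NE [P1→B gives 2>0; P2→R gives 7>5; P3→Z gives 7>5]
(C,Q,Y): not NE [P3→Z gives 7>5]
(C,Q,Z): not NE [P2→P gives 9>4]
(C,R,X): not NE [P1→B gives 4>1; P3→Y gives 9>4]
(C,R,Y): not NE [P2→Q gives 6>0]
(C,R,Z): not NE [P1→B gives 9>3; P2→P gives 9>1; P3→Y gives 9>8]

Nash profiles: (B,P,Y)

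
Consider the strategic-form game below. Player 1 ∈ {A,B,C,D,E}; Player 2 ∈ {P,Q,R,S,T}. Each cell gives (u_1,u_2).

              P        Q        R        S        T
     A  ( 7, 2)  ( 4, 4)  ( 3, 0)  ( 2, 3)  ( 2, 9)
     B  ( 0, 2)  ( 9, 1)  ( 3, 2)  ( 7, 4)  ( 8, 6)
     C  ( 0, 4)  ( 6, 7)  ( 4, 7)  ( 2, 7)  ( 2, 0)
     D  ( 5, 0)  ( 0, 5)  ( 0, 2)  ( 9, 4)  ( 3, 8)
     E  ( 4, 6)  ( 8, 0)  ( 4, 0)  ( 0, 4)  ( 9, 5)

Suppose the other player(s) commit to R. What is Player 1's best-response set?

BR_1 = {C,E}

u_1(A vs R) = 3
u_1(B vs R) = 3
u_1(C vs R) = 4
u_1(D vs R) = 0
u_1(E vs R) = 4
max payoff 4 at {C,E}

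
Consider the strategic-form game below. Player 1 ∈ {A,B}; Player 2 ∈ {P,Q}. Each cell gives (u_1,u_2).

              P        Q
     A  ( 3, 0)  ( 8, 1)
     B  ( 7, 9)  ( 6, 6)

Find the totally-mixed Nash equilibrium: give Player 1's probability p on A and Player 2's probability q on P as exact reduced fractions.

P1 indiff ⇒ q·3+(1-q)·8 = q·7+(1-q)·6 ⇒ q(-4) = (1-q)(-2) ⇒ q = 1/3
P2 indiff ⇒ p·0+(1-p)·9 = p·1+(1-p)·6 ⇒ p(-1) = (1-p)(-3) ⇒ p = 3/4

P1 mixes 3/4 on A; P2 mixes 1/3 on P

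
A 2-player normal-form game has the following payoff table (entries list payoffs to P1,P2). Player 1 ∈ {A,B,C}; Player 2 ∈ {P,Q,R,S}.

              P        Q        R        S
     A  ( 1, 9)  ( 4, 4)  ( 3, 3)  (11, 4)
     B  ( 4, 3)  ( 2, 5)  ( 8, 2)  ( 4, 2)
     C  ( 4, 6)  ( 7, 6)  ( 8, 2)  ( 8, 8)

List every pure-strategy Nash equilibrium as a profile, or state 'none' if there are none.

No pure NE.

(A,P): not NE [P1→C gives 4>1]
(A,Q): not NE [P1→C gives 7>4; P2→P gives 9>4]
(A,R): not NE [P1→C gives 8>3; P2→P gives 9>3]
(A,S): not NE [P2→P gives 9>4]
(B,P): not NE [P2→Q gives 5>3]
(B,Q): not NE [P1→C gives 7>2]
(B,R): not NE [P2→Q gives 5>2]
(B,S): not NE [P1→A gives 11>4; P2→Q gives 5>2]
(C,P): not NE [P2→S gives 8>6]
(C,Q): not NE [P2→S gives 8>6]
(C,R): not NE [P2→S gives 8>2]
(C,S): not NE [P1→A gives 11>8]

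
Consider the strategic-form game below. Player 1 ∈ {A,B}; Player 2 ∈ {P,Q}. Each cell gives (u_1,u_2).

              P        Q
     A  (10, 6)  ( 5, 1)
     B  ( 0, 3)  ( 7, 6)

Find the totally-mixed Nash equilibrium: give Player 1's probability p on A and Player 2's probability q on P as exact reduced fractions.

P1 indiff ⇒ q·10+(1-q)·5 = q·0+(1-q)·7 ⇒ q(10) = (1-q)(2) ⇒ q = 1/6
P2 indiff ⇒ p·6+(1-p)·3 = p·1+(1-p)·6 ⇒ p(5) = (1-p)(3) ⇒ p = 3/8

(p,q) = (3/8, 1/6)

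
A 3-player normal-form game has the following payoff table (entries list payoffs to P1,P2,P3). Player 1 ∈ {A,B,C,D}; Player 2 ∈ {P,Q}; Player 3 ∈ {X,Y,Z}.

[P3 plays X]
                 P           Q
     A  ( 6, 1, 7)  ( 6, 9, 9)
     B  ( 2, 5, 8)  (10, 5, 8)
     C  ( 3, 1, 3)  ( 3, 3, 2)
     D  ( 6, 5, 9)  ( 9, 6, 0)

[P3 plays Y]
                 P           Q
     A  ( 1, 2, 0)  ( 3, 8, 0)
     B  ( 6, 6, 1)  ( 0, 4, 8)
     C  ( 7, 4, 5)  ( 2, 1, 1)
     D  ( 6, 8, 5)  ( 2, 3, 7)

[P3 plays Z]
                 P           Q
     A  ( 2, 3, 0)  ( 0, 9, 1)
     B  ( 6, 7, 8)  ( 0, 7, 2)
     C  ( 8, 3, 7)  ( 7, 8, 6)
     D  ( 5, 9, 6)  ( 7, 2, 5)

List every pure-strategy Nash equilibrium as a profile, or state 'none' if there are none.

PSNE = {(B,Q,X), (C,Q,Z)}

(A,P,X): not NE [P2→Q gives 9>1]
(A,P,Y): not NE [P1→C gives 7>1; P2→Q gives 8>2; P3→X gives 7>0]
(A,P,Z): not NE [P1→C gives 8>2; P2→Q gives 9>3; P3→X gives 7>0]
(A,Q,X): not NE [P1→B gives 10>6]
(A,Q,Y): not NE [P3→X gives 9>0]
(A,Q,Z): not NE [P1→D gives 7>0; P3→X gives 9>1]
(B,P,X): not NE [P1→D gives 6>2]
(B,P,Y): not NE [P1→C gives 7>6; P3→Z gives 8>1]
(B,P,Z): not NE [P1→C gives 8>6]
(B,Q,X): NE
(B,Q,Y): not NE [P1→A gives 3>0; P2→P gives 6>4]
(B,Q,Z): not NE [P1→D gives 7>0; P3→Y gives 8>2]
(C,P,X): not NE [P1→D gives 6>3; P2→Q gives 3>1; P3→Z gives 7>3]
(C,P,Y): not NE [P3→Z gives 7>5]
(C,P,Z): not NE [P2→Q gives 8>3]
(C,Q,X): not NE [P1→B gives 10>3; P3→Z gives 6>2]
(C,Q,Y): not NE [P1→A gives 3>2; P2→P gives 4>1; P3→Z gives 6>1]
(C,Q,Z): NE
(D,P,X): not NE [P2→Q gives 6>5]
(D,P,Y): not NE [P1→C gives 7>6; P3→X gives 9>5]
(D,P,Z): not NE [P1→C gives 8>5; P3→X gives 9>6]
(D,Q,X): not NE [P1→B gives 10>9; P3→Y gives 7>0]
(D,Q,Y): not NE [P1→A gives 3>2; P2→P gives 8>3]
(D,Q,Z): not NE [P2→P gives 9>2; P3→Y gives 7>5]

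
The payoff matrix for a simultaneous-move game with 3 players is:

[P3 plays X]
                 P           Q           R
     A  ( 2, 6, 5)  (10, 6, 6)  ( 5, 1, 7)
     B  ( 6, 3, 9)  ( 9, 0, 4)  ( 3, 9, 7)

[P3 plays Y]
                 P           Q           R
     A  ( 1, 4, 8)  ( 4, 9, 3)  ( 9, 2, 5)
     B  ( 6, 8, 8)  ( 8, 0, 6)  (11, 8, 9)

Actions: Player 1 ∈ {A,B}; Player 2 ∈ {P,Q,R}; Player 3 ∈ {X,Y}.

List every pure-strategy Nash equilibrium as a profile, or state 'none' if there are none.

(A,P,X): not NE [P1→B gives 6>2; P3→Y gives 8>5]
(A,P,Y): not NE [P1→B gives 6>1; P2→Q gives 9>4]
(A,Q,X): NE
(A,Q,Y): not NE [P1→B gives 8>4; P3→X gives 6>3]
(A,R,X): not NE [P2→Q gives 6>1]
(A,R,Y): not NE [P1→B gives 11>9; P2→Q gives 9>2; P3→X gives 7>5]
(B,P,X): not NE [P2→R gives 9>3]
(B,P,Y): not NE [P3→X gives 9>8]
(B,Q,X): not NE [P1→A gives 10>9; P2→R gives 9>0; P3→Y gives 6>4]
(B,Q,Y): not NE [P2→R gives 8>0]
(B,R,X): not NE [P1→A gives 5>3; P3→Y gives 9>7]
(B,R,Y): NE

PSNE = {(A,Q,X), (B,R,Y)}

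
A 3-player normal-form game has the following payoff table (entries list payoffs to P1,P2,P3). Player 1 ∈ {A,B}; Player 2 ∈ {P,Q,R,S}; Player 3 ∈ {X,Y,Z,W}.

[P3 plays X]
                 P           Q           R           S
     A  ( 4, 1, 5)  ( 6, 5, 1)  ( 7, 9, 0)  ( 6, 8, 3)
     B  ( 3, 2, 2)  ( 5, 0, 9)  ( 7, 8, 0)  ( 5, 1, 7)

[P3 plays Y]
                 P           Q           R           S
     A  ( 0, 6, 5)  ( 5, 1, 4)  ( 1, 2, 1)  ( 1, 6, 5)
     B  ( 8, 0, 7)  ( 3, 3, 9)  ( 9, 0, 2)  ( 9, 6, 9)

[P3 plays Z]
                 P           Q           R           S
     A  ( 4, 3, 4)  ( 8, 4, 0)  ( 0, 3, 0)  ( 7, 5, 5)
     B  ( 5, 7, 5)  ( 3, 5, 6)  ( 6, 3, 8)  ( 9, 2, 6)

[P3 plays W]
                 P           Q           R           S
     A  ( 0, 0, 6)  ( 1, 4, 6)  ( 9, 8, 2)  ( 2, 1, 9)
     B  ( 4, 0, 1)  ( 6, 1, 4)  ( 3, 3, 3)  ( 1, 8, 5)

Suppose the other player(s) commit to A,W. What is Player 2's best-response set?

u_2(P vs A,W) = 0
u_2(Q vs A,W) = 4
u_2(R vs A,W) = 8
u_2(S vs A,W) = 1
max payoff 8 at {R}

argmax u_2 = {R}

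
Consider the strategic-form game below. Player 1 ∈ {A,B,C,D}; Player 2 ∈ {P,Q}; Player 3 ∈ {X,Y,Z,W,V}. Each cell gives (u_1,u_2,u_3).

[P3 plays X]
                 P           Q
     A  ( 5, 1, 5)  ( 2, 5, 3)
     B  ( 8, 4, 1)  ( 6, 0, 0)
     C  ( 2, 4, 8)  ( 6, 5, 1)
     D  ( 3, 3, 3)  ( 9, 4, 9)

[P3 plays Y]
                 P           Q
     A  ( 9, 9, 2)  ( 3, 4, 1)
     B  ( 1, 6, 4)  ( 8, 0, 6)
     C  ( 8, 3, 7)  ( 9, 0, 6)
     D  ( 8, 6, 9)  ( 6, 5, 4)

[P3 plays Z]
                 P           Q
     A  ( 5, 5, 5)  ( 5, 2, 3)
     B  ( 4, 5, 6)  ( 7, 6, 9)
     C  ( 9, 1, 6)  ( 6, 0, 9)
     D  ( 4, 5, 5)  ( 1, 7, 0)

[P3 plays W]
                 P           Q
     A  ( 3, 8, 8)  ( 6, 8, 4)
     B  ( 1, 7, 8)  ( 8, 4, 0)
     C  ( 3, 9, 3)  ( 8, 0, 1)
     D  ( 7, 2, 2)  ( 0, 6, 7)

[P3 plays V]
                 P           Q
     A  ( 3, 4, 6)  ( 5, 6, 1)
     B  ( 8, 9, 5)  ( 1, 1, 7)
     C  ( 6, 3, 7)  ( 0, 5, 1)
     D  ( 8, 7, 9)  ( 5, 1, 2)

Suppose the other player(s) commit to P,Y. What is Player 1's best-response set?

argmax u_1 = {A}

u_1(A vs P,Y) = 9
u_1(B vs P,Y) = 1
u_1(C vs P,Y) = 8
u_1(D vs P,Y) = 8
max payoff 9 at {A}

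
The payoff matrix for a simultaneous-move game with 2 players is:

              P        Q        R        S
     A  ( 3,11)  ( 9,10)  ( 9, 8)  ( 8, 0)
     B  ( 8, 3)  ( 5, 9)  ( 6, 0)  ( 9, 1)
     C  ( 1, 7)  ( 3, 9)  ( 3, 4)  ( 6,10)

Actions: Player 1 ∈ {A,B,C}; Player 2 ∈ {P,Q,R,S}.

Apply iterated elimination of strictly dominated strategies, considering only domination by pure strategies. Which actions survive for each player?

Survivors P1:{A,B} P2:{P,Q}

P1 drop C (A beats it: P:3>1 Q:9>3 R:9>3 S:8>6)
P2 drop R (P beats it: A:11>8 B:3>0)
P2 drop S (P beats it: A:11>0 B:3>1)
P1→{A,B} P2→{P,Q}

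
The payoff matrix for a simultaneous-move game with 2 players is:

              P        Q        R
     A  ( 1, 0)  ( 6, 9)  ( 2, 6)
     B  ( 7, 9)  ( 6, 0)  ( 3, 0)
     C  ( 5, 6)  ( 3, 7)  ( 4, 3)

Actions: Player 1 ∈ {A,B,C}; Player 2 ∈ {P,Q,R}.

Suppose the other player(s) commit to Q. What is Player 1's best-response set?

argmax u_1 = {A,B}

u_1(A vs Q) = 6
u_1(B vs Q) = 6
u_1(C vs Q) = 3
max payoff 6 at {A,B}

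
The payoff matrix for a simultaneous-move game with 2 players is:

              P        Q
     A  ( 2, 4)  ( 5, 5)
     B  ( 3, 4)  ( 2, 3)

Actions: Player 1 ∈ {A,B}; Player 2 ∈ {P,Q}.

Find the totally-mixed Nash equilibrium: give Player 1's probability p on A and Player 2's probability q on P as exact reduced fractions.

P1 indiff ⇒ q·2+(1-q)·5 = q·3+(1-q)·2 ⇒ q(-1) = (1-q)(-3) ⇒ q = 3/4
P2 indiff ⇒ p·4+(1-p)·4 = p·5+(1-p)·3 ⇒ p(-1) = (1-p)(-1) ⇒ p = 1/2

p=1/2, q=3/4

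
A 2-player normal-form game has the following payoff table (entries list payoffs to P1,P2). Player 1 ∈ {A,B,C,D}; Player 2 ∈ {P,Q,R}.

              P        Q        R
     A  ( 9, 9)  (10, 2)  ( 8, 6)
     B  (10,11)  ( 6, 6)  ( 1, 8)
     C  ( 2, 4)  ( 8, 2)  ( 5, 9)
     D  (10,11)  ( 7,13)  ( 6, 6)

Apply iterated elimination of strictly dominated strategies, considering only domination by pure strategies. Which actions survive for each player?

P1 drop C (A beats it: P:9>2 Q:10>8 R:8>5)
P2 drop R (P beats it: A:9>6 B:11>8 D:11>6)
P1→{A,B,D} P2→{P,Q}

Survivors P1:{A,B,D} P2:{P,Q}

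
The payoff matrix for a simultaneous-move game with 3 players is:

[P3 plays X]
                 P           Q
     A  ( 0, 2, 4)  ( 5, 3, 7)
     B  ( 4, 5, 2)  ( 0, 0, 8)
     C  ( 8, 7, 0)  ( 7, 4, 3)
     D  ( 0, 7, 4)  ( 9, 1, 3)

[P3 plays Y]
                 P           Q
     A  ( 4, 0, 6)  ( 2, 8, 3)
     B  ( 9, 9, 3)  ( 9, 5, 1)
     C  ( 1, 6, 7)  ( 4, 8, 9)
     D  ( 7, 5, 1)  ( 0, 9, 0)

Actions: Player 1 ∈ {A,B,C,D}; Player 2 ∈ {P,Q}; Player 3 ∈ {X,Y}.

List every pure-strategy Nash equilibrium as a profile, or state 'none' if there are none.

(A,P,X): not NE [P1→C gives 8>0; P2→Q gives 3>2; P3→Y gives 6>4]
(A,P,Y): not NE [P1→B gives 9>4; P2→Q gives 8>0]
(A,Q,X): not NE [P1→D gives 9>5]
(A,Q,Y): not NE [P1→B gives 9>2; P3→X gives 7>3]
(B,P,X): not NE [P1→C gives 8>4; P3→Y gives 3>2]
(B,P,Y): NE
(B,Q,X): not NE [P1→D gives 9>0; P2→P gives 5>0]
(B,Q,Y): not NE [P2→P gives 9>5; P3→X gives 8>1]
(C,P,X): not NE [P3→Y gives 7>0]
(C,P,Y): not NE [P1→B gives 9>1; P2→Q gives 8>6]
(C,Q,X): not NE [P1→D gives 9>7; P2→P gives 7>4; P3→Y gives 9>3]
(C,Q,Y): not NE [P1→B gives 9>4]
(D,P,X): not NE [P1→C gives 8>0]
(D,P,Y): not NE [P1→B gives 9>7; P2→Q gives 9>5; P3→X gives 4>1]
(D,Q,X): not NE [P2→P gives 7>1]
(D,Q,Y): not NE [P1→B gives 9>0; P3→X gives 3>0]

PSNE = {(B,P,Y)}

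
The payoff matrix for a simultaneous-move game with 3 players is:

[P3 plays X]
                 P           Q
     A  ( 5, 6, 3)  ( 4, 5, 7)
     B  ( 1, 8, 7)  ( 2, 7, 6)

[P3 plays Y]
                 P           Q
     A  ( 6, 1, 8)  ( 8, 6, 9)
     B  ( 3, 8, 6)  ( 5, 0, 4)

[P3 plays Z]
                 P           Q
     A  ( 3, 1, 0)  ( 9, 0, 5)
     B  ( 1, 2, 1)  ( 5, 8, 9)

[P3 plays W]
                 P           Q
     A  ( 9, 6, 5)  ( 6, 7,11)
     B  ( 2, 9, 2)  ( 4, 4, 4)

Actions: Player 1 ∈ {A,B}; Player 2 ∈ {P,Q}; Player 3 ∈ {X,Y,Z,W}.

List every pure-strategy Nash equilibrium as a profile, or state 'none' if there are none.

(A,P,X): not NE [P3→Y gives 8>3]
(A,P,Y): not NE [P2→Q gives 6>1]
(A,P,Z): not NE [P3→Y gives 8>0]
(A,P,W): not NE [P2→Q gives 7>6; P3→Y gives 8>5]
(A,Q,X): not NE [P2→P gives 6>5; P3→W gives 11>7]
(A,Q,Y): not NE [P3→W gives 11>9]
(A,Q,Z): not NE [P2→P gives 1>0; P3→W gives 11>5]
(A,Q,W): NE
(B,P,X): not NE [P1→A gives 5>1]
(B,P,Y): not NE [P1→A gives 6>3; P3→X gives 7>6]
(B,P,Z): not NE [P1→A gives 3>1; P2→Q gives 8>2; P3→X gives 7>1]
(B,P,W): not NE [P1→A gives 9>2; P3→X gives 7>2]
(B,Q,X): not NE [P1→A gives 4>2; P2→P gives 8>7; P3→Z gives 9>6]
(B,Q,Y): not NE [P1→A gives 8>5; P2→P gives 8>0; P3→Z gives 9>4]
(B,Q,Z): not NE [P1→A gives 9>5]
(B,Q,W): not NE [P1→A gives 6>4; P2→P gives 9>4; P3→Z gives 9>4]

NE set: (A,Q,W)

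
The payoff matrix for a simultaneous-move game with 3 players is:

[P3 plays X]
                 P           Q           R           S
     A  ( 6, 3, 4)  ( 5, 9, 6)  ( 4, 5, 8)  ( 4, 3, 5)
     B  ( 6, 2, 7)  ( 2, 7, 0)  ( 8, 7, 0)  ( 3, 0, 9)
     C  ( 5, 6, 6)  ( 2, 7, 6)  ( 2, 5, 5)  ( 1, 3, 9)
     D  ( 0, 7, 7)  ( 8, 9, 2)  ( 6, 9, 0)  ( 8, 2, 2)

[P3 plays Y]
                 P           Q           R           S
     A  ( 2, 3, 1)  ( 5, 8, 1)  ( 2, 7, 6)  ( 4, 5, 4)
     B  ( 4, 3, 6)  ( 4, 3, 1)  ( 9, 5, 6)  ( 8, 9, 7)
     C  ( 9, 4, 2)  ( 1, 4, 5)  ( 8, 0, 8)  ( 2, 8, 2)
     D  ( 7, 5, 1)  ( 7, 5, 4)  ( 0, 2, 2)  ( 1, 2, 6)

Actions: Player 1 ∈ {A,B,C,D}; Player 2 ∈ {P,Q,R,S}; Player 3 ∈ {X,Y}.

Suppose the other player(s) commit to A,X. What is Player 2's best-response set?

P2 best: {Q}

u_2(P vs A,X) = 3
u_2(Q vs A,X) = 9
u_2(R vs A,X) = 5
u_2(S vs A,X) = 3
max payoff 9 at {Q}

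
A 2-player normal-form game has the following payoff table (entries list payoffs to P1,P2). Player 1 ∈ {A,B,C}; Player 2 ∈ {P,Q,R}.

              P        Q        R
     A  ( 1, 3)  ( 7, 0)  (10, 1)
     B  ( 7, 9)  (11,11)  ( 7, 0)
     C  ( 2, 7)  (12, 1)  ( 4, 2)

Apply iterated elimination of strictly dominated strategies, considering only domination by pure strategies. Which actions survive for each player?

P2 drop R (P beats it: A:3>1 B:9>0 C:7>2)
P1 drop A (B beats it: P:7>1 Q:11>7)
P1→{B,C} P2→{P,Q}

Survivors P1:{B,C} P2:{P,Q}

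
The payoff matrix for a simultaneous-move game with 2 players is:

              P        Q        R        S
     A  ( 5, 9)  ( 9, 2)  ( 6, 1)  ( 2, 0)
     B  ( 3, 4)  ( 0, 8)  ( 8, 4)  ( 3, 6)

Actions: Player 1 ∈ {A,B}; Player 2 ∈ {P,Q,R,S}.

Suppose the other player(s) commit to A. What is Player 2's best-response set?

u_2(P vs A) = 9
u_2(Q vs A) = 2
u_2(R vs A) = 1
u_2(S vs A) = 0
max payoff 9 at {P}

BR_2 = {P}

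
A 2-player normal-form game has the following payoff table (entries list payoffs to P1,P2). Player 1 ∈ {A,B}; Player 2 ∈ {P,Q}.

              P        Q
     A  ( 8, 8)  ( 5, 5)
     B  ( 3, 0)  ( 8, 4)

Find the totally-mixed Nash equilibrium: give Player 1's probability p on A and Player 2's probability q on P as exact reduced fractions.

(p,q) = (4/7, 3/8)

P1 indiff ⇒ q·8+(1-q)·5 = q·3+(1-q)·8 ⇒ q(5) = (1-q)(3) ⇒ q = 3/8
P2 indiff ⇒ p·8+(1-p)·0 = p·5+(1-p)·4 ⇒ p(3) = (1-p)(4) ⇒ p = 4/7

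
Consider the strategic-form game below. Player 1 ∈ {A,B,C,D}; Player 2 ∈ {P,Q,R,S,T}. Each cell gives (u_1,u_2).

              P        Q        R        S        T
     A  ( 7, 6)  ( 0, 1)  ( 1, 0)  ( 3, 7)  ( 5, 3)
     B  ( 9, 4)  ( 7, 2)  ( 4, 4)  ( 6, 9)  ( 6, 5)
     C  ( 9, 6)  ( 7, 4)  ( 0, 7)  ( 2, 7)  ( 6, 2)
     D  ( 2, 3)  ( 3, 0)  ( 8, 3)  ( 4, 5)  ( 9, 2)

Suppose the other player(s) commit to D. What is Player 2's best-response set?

u_2(P vs D) = 3
u_2(Q vs D) = 0
u_2(R vs D) = 3
u_2(S vs D) = 5
u_2(T vs D) = 2
max payoff 5 at {S}

P2 best: {S}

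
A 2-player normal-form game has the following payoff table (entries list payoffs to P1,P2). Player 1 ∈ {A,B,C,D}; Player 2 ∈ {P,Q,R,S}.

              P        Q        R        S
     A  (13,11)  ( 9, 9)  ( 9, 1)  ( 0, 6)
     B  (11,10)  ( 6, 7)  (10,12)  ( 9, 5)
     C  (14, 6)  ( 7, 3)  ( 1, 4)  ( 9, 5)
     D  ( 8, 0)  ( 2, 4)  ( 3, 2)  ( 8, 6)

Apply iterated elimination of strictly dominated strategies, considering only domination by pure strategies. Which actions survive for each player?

IESDS → P1:{A,B,C} P2:{P,R}

P1 drop D (B beats it: P:11>8 Q:6>2 R:10>3 S:9>8)
P2 drop Q (P beats it: A:11>9 B:10>7 C:6>3)
P2 drop S (P beats it: A:11>6 B:10>5 C:6>5)
P1→{A,B,C} P2→{P,R}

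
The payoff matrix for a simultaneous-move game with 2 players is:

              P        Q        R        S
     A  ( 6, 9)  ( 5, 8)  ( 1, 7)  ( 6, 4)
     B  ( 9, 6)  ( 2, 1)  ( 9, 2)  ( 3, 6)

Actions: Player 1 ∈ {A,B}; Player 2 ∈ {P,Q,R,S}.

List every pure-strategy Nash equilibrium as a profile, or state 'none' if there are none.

PSNE = {(B,P)}

(A,P): not NE [P1→B gives 9>6]
(A,Q): not NE [P2→P gives 9>8]
(A,R): not NE [P1→B gives 9>1; P2→P gives 9>7]
(A,S): not NE [P2→P gives 9>4]
(B,P): NE
(B,Q): not NE [P1→A gives 5>2; P2→S gives 6>1]
(B,R): not NE [P2→S gives 6>2]
(B,S): not NE [P1→A gives 6>3]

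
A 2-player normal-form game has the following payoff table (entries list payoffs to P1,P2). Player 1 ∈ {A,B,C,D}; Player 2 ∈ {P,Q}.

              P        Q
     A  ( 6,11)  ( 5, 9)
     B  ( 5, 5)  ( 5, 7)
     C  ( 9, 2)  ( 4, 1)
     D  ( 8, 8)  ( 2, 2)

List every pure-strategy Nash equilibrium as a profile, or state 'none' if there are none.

NE set: (B,Q), (C,P)

(A,P): not NE [P1→C gives 9>6]
(A,Q): not NE [P2→P gives 11>9]
(B,P): not NE [P1→C gives 9>5; P2→Q gives 7>5]
(B,Q): NE
(C,P): NE
(C,Q): not NE [P1→B gives 5>4; P2→P gives 2>1]
(D,P): not NE [P1→C gives 9>8]
(D,Q): not NE [P1→B gives 5>2; P2→P gives 8>2]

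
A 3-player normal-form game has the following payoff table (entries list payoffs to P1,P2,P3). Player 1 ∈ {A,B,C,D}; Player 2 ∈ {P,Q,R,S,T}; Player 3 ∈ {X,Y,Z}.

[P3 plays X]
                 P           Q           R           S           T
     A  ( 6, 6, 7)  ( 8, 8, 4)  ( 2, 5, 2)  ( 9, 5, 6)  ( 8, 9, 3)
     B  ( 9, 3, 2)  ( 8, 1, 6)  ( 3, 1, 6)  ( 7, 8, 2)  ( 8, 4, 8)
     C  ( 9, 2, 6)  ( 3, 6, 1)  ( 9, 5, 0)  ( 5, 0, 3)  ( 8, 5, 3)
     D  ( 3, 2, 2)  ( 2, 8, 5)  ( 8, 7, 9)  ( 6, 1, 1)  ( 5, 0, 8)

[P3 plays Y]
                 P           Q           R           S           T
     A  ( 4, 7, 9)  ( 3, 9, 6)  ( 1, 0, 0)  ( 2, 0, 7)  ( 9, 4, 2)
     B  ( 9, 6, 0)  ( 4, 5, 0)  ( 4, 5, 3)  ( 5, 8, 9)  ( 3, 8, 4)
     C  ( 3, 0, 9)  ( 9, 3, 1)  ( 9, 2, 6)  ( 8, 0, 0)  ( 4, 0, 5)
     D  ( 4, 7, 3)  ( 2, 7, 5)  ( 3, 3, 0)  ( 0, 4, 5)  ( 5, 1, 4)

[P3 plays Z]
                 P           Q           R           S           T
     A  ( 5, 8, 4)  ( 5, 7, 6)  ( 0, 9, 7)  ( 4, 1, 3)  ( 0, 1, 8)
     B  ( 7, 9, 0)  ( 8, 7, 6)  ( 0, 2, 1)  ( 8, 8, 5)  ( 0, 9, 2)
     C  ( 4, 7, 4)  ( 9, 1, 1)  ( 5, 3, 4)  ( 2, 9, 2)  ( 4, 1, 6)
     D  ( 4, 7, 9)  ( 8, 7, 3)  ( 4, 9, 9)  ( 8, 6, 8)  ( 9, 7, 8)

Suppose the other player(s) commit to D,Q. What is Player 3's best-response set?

u_3(X vs D,Q) = 5
u_3(Y vs D,Q) = 5
u_3(Z vs D,Q) = 3
max payoff 5 at {X,Y}

P3 best: {X,Y}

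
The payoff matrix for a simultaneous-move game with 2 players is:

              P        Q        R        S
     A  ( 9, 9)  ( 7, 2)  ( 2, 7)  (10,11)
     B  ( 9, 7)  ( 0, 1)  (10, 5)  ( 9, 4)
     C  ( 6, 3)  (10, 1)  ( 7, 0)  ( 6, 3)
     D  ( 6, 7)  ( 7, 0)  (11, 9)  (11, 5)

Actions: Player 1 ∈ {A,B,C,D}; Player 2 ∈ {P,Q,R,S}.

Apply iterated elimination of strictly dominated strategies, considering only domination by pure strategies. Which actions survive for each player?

P2 drop Q (P beats it: A:9>2 B:7>1 C:3>1 D:7>0)
P1 drop C (B beats it: P:9>6 R:10>7 S:9>6)
P1→{A,B,D} P2→{P,R,S}

IESDS → P1:{A,B,D} P2:{P,R,S}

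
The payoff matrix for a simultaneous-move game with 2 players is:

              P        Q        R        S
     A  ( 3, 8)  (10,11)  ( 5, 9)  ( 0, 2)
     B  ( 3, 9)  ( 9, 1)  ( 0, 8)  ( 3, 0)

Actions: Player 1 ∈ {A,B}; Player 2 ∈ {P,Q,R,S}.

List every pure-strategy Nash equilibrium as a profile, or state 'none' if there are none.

(A,P): not NE [P2→Q gives 11>8]
(A,Q): NE
(A,R): not NE [P2→Q gives 11>9]
(A,S): not NE [P1→B gives 3>0; P2→Q gives 11>2]
(B,P): NE
(B,Q): not NE [P1→A gives 10>9; P2→P gives 9>1]
(B,R): not NE [P1→A gives 5>0; P2→P gives 9>8]
(B,S): not NE [P2→P gives 9>0]

NE set: (A,Q), (B,P)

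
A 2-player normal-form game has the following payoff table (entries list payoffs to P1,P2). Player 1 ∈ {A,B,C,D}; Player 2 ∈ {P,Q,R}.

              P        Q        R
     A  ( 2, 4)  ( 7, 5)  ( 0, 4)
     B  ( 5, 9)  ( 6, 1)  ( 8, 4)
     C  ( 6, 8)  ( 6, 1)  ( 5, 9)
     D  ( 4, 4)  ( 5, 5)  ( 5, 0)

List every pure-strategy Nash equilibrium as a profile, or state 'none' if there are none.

(A,P): not NE [P1→C gives 6>2; P2→Q gives 5>4]
(A,Q): NE
(A,R): not NE [P1→B gives 8>0; P2→Q gives 5>4]
(B,P): not NE [P1→C gives 6>5]
(B,Q): not NE [P1→A gives 7>6; P2→P gives 9>1]
(B,R): not NE [P2→P gives 9>4]
(C,P): not NE [P2→R gives 9>8]
(C,Q): not NE [P1→A gives 7>6; P2→R gives 9>1]
(C,R): not NE [P1→B gives 8>5]
(D,P): not NE [P1→C gives 6>4; P2→Q gives 5>4]
(D,Q): not NE [P1→A gives 7>5]
(D,R): not NE [P1→B gives 8>5; P2→Q gives 5>0]

NE set: (A,Q)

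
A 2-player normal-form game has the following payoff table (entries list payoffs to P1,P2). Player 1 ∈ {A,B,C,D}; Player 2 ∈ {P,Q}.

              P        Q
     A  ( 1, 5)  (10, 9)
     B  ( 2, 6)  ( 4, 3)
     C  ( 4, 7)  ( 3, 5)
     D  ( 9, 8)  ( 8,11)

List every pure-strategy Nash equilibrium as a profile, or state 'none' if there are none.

(A,P): not NE [P1→D gives 9>1; P2→Q gives 9>5]
(A,Q): NE
(B,P): not NE [P1→D gives 9>2]
(B,Q): not NE [P1→A gives 10>4; P2→P gives 6>3]
(C,P): not NE [P1→D gives 9>4]
(C,Q): not NE [P1→A gives 10>3; P2→P gives 7>5]
(D,P): not NE [P2→Q gives 11>8]
(D,Q): not NE [P1→A gives 10>8]

NE set: (A,Q)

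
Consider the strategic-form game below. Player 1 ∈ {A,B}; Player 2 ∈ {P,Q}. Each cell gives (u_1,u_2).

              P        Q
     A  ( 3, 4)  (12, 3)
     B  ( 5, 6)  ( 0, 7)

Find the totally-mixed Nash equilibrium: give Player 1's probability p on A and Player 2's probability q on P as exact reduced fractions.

p=1/2, q=6/7

P1 indiff ⇒ q·3+(1-q)·12 = q·5+(1-q)·0 ⇒ q(-2) = (1-q)(-12) ⇒ q = 6/7
P2 indiff ⇒ p·4+(1-p)·6 = p·3+(1-p)·7 ⇒ p(1) = (1-p)(1) ⇒ p = 1/2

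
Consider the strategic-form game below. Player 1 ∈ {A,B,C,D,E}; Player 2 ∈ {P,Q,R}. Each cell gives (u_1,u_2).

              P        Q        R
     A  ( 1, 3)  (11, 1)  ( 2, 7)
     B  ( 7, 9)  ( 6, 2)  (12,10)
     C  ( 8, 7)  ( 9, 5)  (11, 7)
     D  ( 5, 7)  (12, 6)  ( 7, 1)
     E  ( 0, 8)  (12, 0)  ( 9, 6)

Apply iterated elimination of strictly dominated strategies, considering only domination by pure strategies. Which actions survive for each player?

Survivors P1:{B,C} P2:{P,R}

P1 drop A (D beats it: P:5>1 Q:12>11 R:7>2)
P2 drop Q (P beats it: B:9>2 C:7>5 D:7>6 E:8>0)
P1 drop D (B beats it: P:7>5 R:12>7)
P1 drop E (B beats it: P:7>0 R:12>9)
P1→{B,C} P2→{P,R}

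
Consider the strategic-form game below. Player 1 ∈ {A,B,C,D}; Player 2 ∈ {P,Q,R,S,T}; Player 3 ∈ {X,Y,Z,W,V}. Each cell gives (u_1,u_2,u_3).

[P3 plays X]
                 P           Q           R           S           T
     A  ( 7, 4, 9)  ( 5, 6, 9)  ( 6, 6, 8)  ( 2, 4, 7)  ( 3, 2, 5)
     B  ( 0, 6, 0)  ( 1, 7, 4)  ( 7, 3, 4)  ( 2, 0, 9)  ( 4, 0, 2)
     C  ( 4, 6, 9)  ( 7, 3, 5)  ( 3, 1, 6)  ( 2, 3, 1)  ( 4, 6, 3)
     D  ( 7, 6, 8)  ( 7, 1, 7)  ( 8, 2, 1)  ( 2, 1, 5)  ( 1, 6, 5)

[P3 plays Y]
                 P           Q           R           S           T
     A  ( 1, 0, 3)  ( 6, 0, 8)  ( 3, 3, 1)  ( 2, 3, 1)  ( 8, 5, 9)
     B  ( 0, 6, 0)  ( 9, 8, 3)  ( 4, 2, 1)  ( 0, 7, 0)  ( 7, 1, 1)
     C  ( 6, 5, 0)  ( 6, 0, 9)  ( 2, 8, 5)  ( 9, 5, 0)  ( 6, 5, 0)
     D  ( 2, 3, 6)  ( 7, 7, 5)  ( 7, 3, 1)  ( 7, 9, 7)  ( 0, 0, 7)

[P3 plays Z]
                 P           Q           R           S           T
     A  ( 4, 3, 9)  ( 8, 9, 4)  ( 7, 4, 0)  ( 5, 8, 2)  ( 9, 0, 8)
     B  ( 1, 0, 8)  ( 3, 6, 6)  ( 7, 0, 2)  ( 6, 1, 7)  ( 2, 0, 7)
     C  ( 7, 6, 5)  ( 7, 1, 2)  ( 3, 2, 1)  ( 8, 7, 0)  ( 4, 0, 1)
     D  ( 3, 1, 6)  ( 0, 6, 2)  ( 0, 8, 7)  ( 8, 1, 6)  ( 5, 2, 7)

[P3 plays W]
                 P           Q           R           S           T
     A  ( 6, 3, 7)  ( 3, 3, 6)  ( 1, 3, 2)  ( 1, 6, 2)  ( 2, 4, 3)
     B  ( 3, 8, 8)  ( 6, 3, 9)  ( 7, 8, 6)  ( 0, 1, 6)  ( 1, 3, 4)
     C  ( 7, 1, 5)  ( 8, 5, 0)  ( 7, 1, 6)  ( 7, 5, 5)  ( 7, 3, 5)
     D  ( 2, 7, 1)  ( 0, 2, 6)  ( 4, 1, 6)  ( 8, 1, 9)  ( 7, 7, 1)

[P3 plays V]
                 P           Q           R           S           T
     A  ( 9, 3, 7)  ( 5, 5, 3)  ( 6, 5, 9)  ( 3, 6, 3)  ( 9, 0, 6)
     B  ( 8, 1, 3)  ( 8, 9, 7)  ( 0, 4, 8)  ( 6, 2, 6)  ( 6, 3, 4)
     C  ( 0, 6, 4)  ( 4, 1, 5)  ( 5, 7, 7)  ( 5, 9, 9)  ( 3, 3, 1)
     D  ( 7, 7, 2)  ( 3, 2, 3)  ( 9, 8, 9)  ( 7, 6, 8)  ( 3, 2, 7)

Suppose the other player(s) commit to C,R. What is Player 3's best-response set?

BR_3 = {V}

u_3(X vs C,R) = 6
u_3(Y vs C,R) = 5
u_3(Z vs C,R) = 1
u_3(W vs C,R) = 6
u_3(V vs C,R) = 7
max payoff 7 at {V}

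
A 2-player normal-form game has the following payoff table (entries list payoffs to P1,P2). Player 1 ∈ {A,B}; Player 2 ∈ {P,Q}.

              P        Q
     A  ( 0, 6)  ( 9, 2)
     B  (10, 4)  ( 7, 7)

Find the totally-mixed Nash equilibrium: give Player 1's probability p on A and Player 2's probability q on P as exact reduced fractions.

P1 indiff ⇒ q·0+(1-q)·9 = q·10+(1-q)·7 ⇒ q(-10) = (1-q)(-2) ⇒ q = 1/6
P2 indiff ⇒ p·6+(1-p)·4 = p·2+(1-p)·7 ⇒ p(4) = (1-p)(3) ⇒ p = 3/7

p=3/7, q=1/6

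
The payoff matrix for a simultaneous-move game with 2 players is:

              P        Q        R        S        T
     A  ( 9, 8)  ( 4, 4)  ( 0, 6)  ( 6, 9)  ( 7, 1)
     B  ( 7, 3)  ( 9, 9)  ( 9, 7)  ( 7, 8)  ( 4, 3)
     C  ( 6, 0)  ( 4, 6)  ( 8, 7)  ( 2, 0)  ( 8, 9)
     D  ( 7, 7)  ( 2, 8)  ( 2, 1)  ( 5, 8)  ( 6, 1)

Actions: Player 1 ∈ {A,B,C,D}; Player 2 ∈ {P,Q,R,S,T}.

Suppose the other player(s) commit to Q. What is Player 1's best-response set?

u_1(A vs Q) = 4
u_1(B vs Q) = 9
u_1(C vs Q) = 4
u_1(D vs Q) = 2
max payoff 9 at {B}

P1 best: {B}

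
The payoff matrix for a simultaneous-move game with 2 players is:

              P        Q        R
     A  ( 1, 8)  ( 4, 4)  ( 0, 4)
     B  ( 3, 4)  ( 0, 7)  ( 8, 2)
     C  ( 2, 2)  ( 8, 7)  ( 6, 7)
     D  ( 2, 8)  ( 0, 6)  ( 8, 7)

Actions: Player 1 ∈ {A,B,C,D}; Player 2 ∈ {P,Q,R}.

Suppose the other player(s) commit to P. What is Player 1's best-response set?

BR_1 = {B}

u_1(A vs P) = 1
u_1(B vs P) = 3
u_1(C vs P) = 2
u_1(D vs P) = 2
max payoff 3 at {B}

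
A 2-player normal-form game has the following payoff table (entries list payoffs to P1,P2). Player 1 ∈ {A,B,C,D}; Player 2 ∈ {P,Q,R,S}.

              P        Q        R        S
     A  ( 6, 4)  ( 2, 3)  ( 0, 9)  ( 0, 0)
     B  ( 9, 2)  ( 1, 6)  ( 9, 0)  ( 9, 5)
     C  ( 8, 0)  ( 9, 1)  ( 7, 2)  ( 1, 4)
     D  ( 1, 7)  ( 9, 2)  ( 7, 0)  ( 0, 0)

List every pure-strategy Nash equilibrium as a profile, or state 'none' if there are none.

(A,P): not NE [P1→B gives 9>6; P2→R gives 9>4]
(A,Q): not NE [P1→D gives 9>2; P2→R gives 9>3]
(A,R): not NE [P1→B gives 9>0]
(A,S): not NE [P1→B gives 9>0; P2→R gives 9>0]
(B,P): not NE [P2→Q gives 6>2]
(B,Q): not NE [P1→D gives 9>1]
(B,R): not NE [P2→Q gives 6>0]
(B,S): not NE [P2→Q gives 6>5]
(C,P): not NE [P1→B gives 9>8; P2→S gives 4>0]
(C,Q): not NE [P2→S gives 4>1]
(C,R): not NE [P1→B gives 9>7; P2→S gives 4>2]
(C,S): not NE [P1→B gives 9>1]
(D,P): not NE [P1→B gives 9>1]
(D,Q): not NE [P2→P gives 7>2]
(D,R): not NE [P1→B gives 9>7; P2→P gives 7>0]
(D,S): not NE [P1→B gives 9>0; P2→P gives 7>0]

No pure NE.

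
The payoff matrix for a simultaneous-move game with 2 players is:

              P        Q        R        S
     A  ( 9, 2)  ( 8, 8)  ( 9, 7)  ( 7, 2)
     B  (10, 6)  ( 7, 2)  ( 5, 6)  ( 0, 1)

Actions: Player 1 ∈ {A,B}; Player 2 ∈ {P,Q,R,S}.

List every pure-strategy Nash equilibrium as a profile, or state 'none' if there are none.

NE set: (A,Q), (B,P)

(A,P): not NE [P1→B gives 10>9; P2→Q gives 8>2]
(A,Q): NE
(A,R): not NE [P2→Q gives 8>7]
(A,S): not NE [P2→Q gives 8>2]
(B,P): NE
(B,Q): not NE [P1→A gives 8>7; P2→R gives 6>2]
(B,R): not NE [P1→A gives 9>5]
(B,S): not NE [P1→A gives 7>0; P2→R gives 6>1]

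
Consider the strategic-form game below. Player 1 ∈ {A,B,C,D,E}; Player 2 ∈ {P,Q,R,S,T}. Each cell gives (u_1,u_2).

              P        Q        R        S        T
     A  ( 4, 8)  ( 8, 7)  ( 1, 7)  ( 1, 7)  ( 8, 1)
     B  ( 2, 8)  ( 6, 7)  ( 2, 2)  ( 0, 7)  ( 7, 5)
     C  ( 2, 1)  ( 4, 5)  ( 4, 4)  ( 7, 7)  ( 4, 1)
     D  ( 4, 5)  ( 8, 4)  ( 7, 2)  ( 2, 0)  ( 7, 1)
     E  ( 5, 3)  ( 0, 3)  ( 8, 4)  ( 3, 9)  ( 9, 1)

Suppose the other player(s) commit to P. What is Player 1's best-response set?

u_1(A vs P) = 4
u_1(B vs P) = 2
u_1(C vs P) = 2
u_1(D vs P) = 4
u_1(E vs P) = 5
max payoff 5 at {E}

argmax u_1 = {E}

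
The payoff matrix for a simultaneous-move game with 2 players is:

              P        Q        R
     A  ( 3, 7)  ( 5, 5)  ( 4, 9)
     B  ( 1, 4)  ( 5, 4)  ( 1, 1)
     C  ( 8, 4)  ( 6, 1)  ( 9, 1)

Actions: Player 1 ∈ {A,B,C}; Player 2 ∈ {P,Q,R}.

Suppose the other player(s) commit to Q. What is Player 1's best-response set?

u_1(A vs Q) = 5
u_1(B vs Q) = 5
u_1(C vs Q) = 6
max payoff 6 at {C}

BR_1 = {C}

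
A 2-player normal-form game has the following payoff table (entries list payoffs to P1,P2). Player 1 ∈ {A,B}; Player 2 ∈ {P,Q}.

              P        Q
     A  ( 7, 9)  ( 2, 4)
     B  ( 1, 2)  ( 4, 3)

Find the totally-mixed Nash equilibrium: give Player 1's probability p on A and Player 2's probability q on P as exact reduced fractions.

(p,q) = (1/6, 1/4)

P1 indiff ⇒ q·7+(1-q)·2 = q·1+(1-q)·4 ⇒ q(6) = (1-q)(2) ⇒ q = 1/4
P2 indiff ⇒ p·9+(1-p)·2 = p·4+(1-p)·3 ⇒ p(5) = (1-p)(1) ⇒ p = 1/6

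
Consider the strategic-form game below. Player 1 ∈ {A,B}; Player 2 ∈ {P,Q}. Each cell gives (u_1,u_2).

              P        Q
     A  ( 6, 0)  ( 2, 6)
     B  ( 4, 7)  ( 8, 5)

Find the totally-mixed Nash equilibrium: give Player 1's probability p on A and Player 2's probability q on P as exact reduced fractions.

P1 mixes 1/4 on A; P2 mixes 3/4 on P

P1 indiff ⇒ q·6+(1-q)·2 = q·4+(1-q)·8 ⇒ q(2) = (1-q)(6) ⇒ q = 3/4
P2 indiff ⇒ p·0+(1-p)·7 = p·6+(1-p)·5 ⇒ p(-6) = (1-p)(-2) ⇒ p = 1/4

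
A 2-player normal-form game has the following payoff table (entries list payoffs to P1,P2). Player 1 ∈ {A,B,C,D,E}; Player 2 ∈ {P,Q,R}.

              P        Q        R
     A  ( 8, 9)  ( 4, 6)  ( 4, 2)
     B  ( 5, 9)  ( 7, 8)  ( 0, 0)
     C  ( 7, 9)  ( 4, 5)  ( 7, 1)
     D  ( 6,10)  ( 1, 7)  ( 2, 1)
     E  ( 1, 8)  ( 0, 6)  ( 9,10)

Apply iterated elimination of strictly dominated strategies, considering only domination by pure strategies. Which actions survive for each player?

Remaining: P1:{A,C,E} P2:{P,R}

P1 drop D (A beats it: P:8>6 Q:4>1 R:4>2)
P2 drop Q (P beats it: A:9>6 B:9>8 C:9>5 E:8>6)
P1 drop B (A beats it: P:8>5 R:4>0)
P1→{A,C,E} P2→{P,R}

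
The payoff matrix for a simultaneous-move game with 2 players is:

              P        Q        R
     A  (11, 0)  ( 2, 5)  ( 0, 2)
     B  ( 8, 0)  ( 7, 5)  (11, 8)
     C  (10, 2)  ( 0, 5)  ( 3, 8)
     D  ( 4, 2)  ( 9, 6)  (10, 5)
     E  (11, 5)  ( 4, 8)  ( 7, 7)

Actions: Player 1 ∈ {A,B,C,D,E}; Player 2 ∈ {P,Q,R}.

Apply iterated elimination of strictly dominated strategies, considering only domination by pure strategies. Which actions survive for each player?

Remaining: P1:{B,D} P2:{Q,R}

P1 drop C (E beats it: P:11>10 Q:4>0 R:7>3)
P2 drop P (Q beats it: A:5>0 B:5>0 D:6>2 E:8>5)
P1 drop A (B beats it: Q:7>2 R:11>0)
P1 drop E (B beats it: Q:7>4 R:11>7)
P1→{B,D} P2→{Q,R}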